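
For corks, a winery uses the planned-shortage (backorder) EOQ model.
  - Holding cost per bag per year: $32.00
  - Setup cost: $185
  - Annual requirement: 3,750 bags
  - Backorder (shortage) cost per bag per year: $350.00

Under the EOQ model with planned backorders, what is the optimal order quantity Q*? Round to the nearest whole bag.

218 bags

Q* = √(2DS/H) · √((H + b)/b)
   = √(2 × 3,750 × 185 / 32) · √((32 + 350) / 350)
   = 208.229 × 1.0447 ≈ 217.54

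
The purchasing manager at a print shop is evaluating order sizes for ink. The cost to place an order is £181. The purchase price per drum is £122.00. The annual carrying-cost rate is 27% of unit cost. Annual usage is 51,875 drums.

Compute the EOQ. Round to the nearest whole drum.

755 drums

Holding cost per drum per year: H = 27% × £122 = £32.9400
EOQ = √(2DS/H) = √(2 × 51,875 × 181 / 32.94)
    = √(570,089.56) ≈ 755.04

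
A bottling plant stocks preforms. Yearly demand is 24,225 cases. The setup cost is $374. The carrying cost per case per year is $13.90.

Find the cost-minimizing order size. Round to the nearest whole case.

1,142 cases

Q* = √(2·D·S / H) = √(2·24,225·374 / 13.9) = √1,303,618.7 ≈ 1,141.76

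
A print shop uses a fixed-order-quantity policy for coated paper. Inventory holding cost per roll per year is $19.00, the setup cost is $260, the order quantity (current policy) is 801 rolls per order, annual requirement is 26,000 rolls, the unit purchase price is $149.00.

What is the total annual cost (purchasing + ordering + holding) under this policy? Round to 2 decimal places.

$3,890,048.95

Annual ordering cost = (D/Q)·S = (26,000/801) × 260 = $8,439.45
Annual holding cost  = (Q/2)·H = (801/2) × 19 = $7,609.50
Purchase cost = D·C = 26,000 × 149 = $3,874,000.00
Total = $8,439.45 + $7,609.50 + $3,874,000.00 = $3,890,048.95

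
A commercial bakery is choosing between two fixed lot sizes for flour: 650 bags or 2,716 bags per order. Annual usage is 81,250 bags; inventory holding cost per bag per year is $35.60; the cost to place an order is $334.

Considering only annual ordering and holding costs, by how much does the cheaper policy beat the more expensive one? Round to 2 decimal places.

$5,016.52

TC(Q) = (D/Q)S + (Q/2)H
TC(650) = (81,250/650)×334 + (650/2)×35.6 = $53,320.00
TC(2,716) = (81,250/2,716)×334 + (2,716/2)×35.6 = $58,336.52
Cheaper: Q = 650.  Difference = $5,016.52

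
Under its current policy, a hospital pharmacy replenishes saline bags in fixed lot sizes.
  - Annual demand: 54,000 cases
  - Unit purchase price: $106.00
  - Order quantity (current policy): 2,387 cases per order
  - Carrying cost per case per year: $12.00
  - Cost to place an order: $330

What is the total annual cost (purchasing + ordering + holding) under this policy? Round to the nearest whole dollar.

Annual ordering cost = (D/Q)·S = (54,000/2,387) × 330 = $7,465.44
Annual holding cost  = (Q/2)·H = (2,387/2) × 12 = $14,322.00
Purchase cost = D·C = 54,000 × 106 = $5,724,000.00
Total = $7,465.44 + $14,322.00 + $5,724,000.00 = $5,745,787.44

$5,745,787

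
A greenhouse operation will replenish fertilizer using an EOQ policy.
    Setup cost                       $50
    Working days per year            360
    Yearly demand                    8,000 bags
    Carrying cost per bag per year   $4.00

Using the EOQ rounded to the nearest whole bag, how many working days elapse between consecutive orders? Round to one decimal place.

20.1 days

EOQ = √(2DS/H) = √(2 × 8,000 × 50 / 4)
    = √(200,000.00) ≈ 447.21 → Q = 447 bags
T = Q/D × 360 days = 447/8,000 × 360 = 20.115 days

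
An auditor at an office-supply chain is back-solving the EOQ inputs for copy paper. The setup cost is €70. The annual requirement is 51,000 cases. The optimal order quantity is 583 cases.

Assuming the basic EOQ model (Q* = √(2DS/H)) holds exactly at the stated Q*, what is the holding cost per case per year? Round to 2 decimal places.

EOQ relation: Q² = 2DS/H, so rearrange for the unknown.
H = 2DS / Q² = 2 × 51,000 × 70 / 583² = 21.0069

€21.01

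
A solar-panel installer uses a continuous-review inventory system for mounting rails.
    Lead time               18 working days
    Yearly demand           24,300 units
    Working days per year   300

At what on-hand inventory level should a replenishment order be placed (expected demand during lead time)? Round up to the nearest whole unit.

Daily demand d = 24,300 / 300 = 81.000 units/day
Demand during lead time = 81.000 × 18 = 1,458.00
Reorder point = 1,458.00 → round up

1,458 units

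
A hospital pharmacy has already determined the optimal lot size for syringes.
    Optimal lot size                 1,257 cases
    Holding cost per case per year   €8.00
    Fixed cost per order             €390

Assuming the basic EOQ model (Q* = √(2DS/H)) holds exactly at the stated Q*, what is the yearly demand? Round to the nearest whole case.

16,206 cases per year

EOQ relation: Q² = 2DS/H, so rearrange for the unknown.
D = Q²H / (2S) = 1,257² × 8 / (2 × 390) = 16,205.63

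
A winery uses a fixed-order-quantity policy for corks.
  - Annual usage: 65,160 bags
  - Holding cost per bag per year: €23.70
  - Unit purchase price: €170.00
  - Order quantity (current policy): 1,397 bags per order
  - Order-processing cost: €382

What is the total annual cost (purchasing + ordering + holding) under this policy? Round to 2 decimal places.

€11,111,572.00

Ordering: D/Q × S = 65,160/1,397 × €382 = €17,817.55
Holding:  Q/2 × H = 1,397/2 × €23.7 = €16,554.45
Purchase cost = D·C = 65,160 × 170 = €11,077,200.00
Total = €17,817.55 + €16,554.45 + €11,077,200.00 = €11,111,572.00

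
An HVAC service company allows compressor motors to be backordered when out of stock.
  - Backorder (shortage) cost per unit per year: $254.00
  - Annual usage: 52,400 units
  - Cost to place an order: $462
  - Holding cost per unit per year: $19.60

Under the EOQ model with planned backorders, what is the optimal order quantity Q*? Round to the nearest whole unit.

Basic EOQ = √(2·52,400·462/19.6) = 1,571.714
Backorder adjustment √((H+b)/b) = √((19.6+254)/254) = 1.0379
Q* = 1,571.714 × 1.0379 ≈ 1,631.23

1,631 units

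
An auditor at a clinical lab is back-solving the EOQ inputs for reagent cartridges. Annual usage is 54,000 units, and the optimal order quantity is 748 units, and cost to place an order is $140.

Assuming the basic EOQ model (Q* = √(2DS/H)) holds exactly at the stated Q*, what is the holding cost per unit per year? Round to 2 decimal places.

$27.02

EOQ relation: Q² = 2DS/H, so rearrange for the unknown.
H = 2DS / Q² = 2 × 54,000 × 140 / 748² = 27.0239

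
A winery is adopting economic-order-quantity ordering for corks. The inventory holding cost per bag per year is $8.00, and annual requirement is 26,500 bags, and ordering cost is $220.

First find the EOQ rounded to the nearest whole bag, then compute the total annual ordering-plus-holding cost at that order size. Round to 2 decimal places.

Q* = √(2·D·S / H) = √(2·26,500·220 / 8) = √1,457,500.0 ≈ 1,207.27 → Q = 1,207 bags
Annual ordering cost = (D/Q)·S = (26,500/1,207) × 220 = $4,830.16
Annual holding cost  = (Q/2)·H = (1,207/2) × 8 = $4,828.00
Total = $4,830.16 + $4,828.00 = $9,658.16

$9,658.16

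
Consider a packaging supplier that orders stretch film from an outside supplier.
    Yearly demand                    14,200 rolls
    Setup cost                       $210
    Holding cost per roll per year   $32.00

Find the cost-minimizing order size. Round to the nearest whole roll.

432 rolls

Optimal lot size Q* = (2 × 14,200 × $210 / $32)^½ ≈ 431.71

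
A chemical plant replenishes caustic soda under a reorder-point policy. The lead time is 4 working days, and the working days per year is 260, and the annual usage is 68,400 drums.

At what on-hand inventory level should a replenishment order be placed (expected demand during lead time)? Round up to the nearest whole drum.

Daily demand d = 68,400 / 260 = 263.077 drums/day
Demand during lead time = 263.077 × 4 = 1,052.31
Reorder point = 1,052.31 → round up

1,053 drums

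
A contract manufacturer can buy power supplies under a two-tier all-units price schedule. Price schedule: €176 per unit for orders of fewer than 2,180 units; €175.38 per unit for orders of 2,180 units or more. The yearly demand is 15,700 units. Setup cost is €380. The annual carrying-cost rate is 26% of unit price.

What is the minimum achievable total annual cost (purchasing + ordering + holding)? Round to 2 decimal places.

€2,786,566.82

H₁ = 26%×€176 = €45.7600;  H₂ = 26%×€175.38 = €45.5988
EOQ₁ = √(2×15,700×380/45.7600) = 510.64  (< 2,180, feasible at tier 1)
EOQ₂ = √(2×15,700×380/45.5988) = 511.54  (< 2,180 → use Q = 2,180 at tier-2 price)
TC(tier 1 (EOQ₁), Q≈510.6) = €2,786,566.82
TC(tier 2, Q≈2,180.0) = €2,805,905.39
Minimum at tier 1 (EOQ₁): €2,786,566.82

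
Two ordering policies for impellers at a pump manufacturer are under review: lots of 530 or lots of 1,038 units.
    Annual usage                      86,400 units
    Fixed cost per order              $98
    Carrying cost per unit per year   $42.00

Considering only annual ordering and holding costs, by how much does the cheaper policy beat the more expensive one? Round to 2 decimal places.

TC(Q) = (D/Q)S + (Q/2)H
TC(530) = (86,400/530)×98 + (530/2)×42 = $27,105.85
TC(1,038) = (86,400/1,038)×98 + (1,038/2)×42 = $29,955.23
|ΔTC| = |$27,105.85 − $29,955.23| = $2,849.38

$2,849.38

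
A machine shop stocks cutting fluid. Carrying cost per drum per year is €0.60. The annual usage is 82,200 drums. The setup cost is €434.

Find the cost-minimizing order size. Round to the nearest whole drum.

10,905 drums

EOQ = √(2DS/H) = √(2 × 82,200 × 434 / 0.6)
    = √(118,916,000.00) ≈ 10,904.86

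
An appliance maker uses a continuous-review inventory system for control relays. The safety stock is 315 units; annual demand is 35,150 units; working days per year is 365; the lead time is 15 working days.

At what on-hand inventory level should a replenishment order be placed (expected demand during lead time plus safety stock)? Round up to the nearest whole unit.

1,760 units

Daily demand d = 35,150 / 365 = 96.301 units/day
Demand during lead time = 96.301 × 15 = 1,444.52
Reorder point = 1,444.52 + 315 = 1,759.52 → round up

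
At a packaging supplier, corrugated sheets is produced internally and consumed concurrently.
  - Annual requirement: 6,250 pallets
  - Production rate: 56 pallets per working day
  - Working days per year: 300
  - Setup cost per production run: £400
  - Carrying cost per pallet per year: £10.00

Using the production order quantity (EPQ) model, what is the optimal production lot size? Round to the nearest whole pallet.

892 pallets

d = 6,250/300 = 20.8333 pallets/day;  effective holding cost H(1 − d/p) = 10·(1 − 20.8333/56) = 6.27976
Q* = √(2DS / H_eff) = √(2·6,250·400 / 6.27976) ≈ 892.31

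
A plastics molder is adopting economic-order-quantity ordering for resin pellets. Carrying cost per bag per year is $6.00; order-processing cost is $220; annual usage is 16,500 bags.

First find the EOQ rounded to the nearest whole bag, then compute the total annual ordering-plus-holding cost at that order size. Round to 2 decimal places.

Optimal lot size Q* = (2 × 16,500 × $220 / $6)^½ ≈ 1,100.00 → Q = 1,100 bags
Ordering: D/Q × S = 16,500/1,100 × $220 = $3,300.00
Holding:  Q/2 × H = 1,100/2 × $6 = $3,300.00
Total = $3,300.00 + $3,300.00 = $6,600.00

$6,600.00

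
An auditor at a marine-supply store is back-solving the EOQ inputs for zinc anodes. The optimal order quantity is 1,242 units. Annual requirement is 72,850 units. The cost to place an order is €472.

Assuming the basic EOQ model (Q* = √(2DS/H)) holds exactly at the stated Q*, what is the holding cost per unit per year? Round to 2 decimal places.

EOQ relation: Q² = 2DS/H, so rearrange for the unknown.
H = 2DS / Q² = 2 × 72,850 × 472 / 1,242² = 44.5819

€44.58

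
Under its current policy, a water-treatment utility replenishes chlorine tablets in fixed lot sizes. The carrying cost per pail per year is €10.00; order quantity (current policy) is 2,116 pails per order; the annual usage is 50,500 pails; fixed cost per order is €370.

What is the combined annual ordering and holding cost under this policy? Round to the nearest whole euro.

Ordering: D/Q × S = 50,500/2,116 × €370 = €8,830.34
Holding:  Q/2 × H = 2,116/2 × €10 = €10,580.00
Total = €8,830.34 + €10,580.00 = €19,410.34

€19,410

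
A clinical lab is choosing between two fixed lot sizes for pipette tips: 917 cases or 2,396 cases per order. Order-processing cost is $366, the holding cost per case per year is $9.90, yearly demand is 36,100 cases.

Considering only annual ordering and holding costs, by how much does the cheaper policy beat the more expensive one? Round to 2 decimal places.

$1,573.02

TC(Q) = (D/Q)S + (Q/2)H
TC(917) = (36,100/917)×366 + (917/2)×9.9 = $18,947.66
TC(2,396) = (36,100/2,396)×366 + (2,396/2)×9.9 = $17,374.64
Lots of 2,396 are cheaper by $1,573.02.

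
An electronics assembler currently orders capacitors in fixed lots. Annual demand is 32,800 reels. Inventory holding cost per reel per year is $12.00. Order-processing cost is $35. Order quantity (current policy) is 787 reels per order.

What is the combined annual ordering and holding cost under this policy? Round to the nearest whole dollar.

$6,181

Annual ordering cost = (D/Q)·S = (32,800/787) × 35 = $1,458.70
Annual holding cost  = (Q/2)·H = (787/2) × 12 = $4,722.00
Total = $1,458.70 + $4,722.00 = $6,180.70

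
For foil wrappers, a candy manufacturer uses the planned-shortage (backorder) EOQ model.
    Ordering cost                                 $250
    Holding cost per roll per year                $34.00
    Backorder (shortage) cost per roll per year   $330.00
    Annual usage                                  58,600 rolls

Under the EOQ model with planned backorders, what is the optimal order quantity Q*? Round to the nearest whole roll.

975 rolls

Q* = √(2DS/H) · √((H + b)/b)
   = √(2 × 58,600 × 250 / 34) · √((34 + 330) / 330)
   = 928.313 × 1.0503 ≈ 974.96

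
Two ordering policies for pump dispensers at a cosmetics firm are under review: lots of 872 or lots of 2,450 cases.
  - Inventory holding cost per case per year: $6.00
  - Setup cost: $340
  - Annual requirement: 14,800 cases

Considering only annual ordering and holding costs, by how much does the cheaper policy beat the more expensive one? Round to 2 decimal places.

$1,017.24

For each Q, cost = (D/Q)·S + (Q/2)·H.
TC(872) = (14,800/872)×340 + (872/2)×6 = $8,386.64
TC(2,450) = (14,800/2,450)×340 + (2,450/2)×6 = $9,403.88
Lots of 872 are cheaper by $1,017.24.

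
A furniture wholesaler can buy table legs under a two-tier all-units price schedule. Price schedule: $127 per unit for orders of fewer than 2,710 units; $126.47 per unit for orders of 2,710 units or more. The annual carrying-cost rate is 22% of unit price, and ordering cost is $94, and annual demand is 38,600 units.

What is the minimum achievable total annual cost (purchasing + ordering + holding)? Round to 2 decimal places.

$4,916,439.21

H₁ = 22%×$127 = $27.9400;  H₂ = 22%×$126.47 = $27.8234
EOQ₁ = √(2×38,600×94/27.9400) = 509.64  (< 2,710, feasible at tier 1)
EOQ₂ = √(2×38,600×94/27.8234) = 510.70  (< 2,710 → use Q = 2,710 at tier-2 price)
TC(tier 1 (EOQ₁), Q≈509.6) = $4,916,439.21
TC(tier 2, Q≈2,710.0) = $4,920,781.60
Minimum at tier 1 (EOQ₁): $4,916,439.21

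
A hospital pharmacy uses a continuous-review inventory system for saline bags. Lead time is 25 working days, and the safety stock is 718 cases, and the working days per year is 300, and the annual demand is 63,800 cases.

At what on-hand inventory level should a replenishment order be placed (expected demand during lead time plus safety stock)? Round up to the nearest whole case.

Daily demand d = 63,800 / 300 = 212.667 cases/day
Demand during lead time = 212.667 × 25 = 5,316.67
Reorder point = 5,316.67 + 718 = 6,034.67 → round up

6,035 cases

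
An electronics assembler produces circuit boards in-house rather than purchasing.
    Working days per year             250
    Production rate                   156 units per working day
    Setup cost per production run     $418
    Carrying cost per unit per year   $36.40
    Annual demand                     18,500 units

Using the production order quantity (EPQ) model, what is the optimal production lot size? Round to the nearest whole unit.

Daily demand d = 18,500/250 = 74.000; p = 156; 1 − d/p = 0.52564
EPQ = √(2DS / (H(1 − d/p)))
    = √(2 × 18,500 × 418 / (36.4 × 0.52564)) ≈ 899.07

899 units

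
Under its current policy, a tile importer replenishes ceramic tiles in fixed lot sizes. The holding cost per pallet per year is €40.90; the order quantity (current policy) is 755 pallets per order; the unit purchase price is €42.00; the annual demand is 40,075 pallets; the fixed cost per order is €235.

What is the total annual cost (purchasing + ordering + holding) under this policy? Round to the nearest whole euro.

€1,711,063

Annual ordering cost = (D/Q)·S = (40,075/755) × 235 = €12,473.68
Annual holding cost  = (Q/2)·H = (755/2) × 40.9 = €15,439.75
Purchase cost = D·C = 40,075 × 42 = €1,683,150.00
Total = €12,473.68 + €15,439.75 + €1,683,150.00 = €1,711,063.43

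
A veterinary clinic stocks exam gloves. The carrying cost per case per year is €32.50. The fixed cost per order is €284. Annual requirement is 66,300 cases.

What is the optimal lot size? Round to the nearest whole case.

2DS/H = 2·66,300·284/32.5 = 1,158,720.00
EOQ = √1,158,720.00 ≈ 1,076.44

1,076 cases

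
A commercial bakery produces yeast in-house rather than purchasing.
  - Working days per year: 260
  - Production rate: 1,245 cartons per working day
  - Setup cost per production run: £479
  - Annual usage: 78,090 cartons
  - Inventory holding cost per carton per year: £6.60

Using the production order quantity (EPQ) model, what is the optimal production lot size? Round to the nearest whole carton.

3,865 cartons

Daily demand d = 78,090/260 = 300.346; p = 1245; 1 − d/p = 0.75876
EPQ = √(2DS / (H(1 − d/p)))
    = √(2 × 78,090 × 479 / (6.6 × 0.75876)) ≈ 3,865.07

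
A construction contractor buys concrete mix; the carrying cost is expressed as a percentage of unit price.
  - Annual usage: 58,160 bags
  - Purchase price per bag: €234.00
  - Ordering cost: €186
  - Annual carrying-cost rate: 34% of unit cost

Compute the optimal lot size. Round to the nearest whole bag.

Holding cost per bag per year: H = 34% × €234 = €79.5600
2DS/H = 2·58,160·186/79.56 = 271,939.67
EOQ = √271,939.67 ≈ 521.48

521 bags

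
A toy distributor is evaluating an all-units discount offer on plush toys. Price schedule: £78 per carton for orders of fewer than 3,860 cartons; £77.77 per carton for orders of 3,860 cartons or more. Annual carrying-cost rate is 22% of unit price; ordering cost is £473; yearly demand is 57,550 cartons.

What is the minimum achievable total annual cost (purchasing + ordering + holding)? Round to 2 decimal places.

H₁ = 22%×£78 = £17.1600;  H₂ = 22%×£77.77 = £17.1094
EOQ₁ = √(2×57,550×473/17.1600) = 1,781.19  (< 3,860, feasible at tier 1)
EOQ₂ = √(2×57,550×473/17.1094) = 1,783.82  (< 3,860 → use Q = 3,860 at tier-2 price)
TC(tier 1 (EOQ₁), Q≈1,781.2) = £4,519,465.17
TC(tier 2, Q≈3,860.0) = £4,515,736.75
Minimum at tier 2: £4,515,736.75

£4,515,736.75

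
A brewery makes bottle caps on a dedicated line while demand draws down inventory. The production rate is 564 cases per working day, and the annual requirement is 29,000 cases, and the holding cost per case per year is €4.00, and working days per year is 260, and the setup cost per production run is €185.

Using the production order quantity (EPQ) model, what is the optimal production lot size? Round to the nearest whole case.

Daily demand d = 29,000/260 = 111.538; p = 564; 1 − d/p = 0.80224
EPQ = √(2DS / (H(1 − d/p)))
    = √(2 × 29,000 × 185 / (4 × 0.80224)) ≈ 1,828.60

1,829 cases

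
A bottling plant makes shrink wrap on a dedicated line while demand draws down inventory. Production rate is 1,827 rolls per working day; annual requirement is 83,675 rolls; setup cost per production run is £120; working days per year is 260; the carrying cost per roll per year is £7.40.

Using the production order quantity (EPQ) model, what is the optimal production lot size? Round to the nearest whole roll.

1,815 rolls

d = 83,675/260 = 321.8269 rolls/day;  effective holding cost H(1 − d/p) = 7.4·(1 − 321.8269/1827) = 6.09649
Q* = √(2DS / H_eff) = √(2·83,675·120 / 6.09649) ≈ 1,814.95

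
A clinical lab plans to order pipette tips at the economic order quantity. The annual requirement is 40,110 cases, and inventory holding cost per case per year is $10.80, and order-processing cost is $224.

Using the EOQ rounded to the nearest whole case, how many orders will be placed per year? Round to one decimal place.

31.1 orders per year

Q* = √(2·D·S / H) = √(2·40,110·224 / 10.8) = √1,663,822.2 ≈ 1,289.89 → Q = 1,290
N = D/Q = 40,110/1,290 ≈ 31.093 orders/yr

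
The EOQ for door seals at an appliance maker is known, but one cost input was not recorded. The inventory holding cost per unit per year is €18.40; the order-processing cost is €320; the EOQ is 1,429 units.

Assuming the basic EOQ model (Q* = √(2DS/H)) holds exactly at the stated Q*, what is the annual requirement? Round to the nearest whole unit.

58,709 units per year

Since Q* = (2DS/H)^½, squaring gives Q*²·H = 2DS.
D = Q²H / (2S) = 1,429² × 18.4 / (2 × 320) = 58,708.68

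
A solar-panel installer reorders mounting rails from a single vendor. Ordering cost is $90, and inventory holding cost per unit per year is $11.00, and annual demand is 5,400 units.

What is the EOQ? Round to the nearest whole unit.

Optimal lot size Q* = (2 × 5,400 × $90 / $11)^½ ≈ 297.26

297 units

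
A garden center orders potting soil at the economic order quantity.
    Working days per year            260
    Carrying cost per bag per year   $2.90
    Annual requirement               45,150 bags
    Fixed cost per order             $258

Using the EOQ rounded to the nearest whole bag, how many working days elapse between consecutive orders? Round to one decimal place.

16.3 days

2DS/H = 2·45,150·258/2.9 = 8,033,586.21
EOQ = √8,033,586.21 ≈ 2,834.36 → Q = 2,834 bags
Days between orders = 260 / (D/Q) = 260 / 15.932 ≈ 16.320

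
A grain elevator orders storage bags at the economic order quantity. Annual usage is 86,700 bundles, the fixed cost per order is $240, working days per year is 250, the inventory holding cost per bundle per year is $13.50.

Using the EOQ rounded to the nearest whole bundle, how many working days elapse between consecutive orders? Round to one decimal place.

2DS/H = 2·86,700·240/13.5 = 3,082,666.67
EOQ = √3,082,666.67 ≈ 1,755.75 → Q = 1,756 bundles
Cycle time = (working days × Q)/D = (250 × 1,756) / 86,700 = 5.063 days

5.1 days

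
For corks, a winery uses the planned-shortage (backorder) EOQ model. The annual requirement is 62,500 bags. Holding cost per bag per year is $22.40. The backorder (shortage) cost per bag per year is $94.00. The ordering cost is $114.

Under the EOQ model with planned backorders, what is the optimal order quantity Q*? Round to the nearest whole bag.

888 bags

Q* = √(2DS/H) · √((H + b)/b)
   = √(2 × 62,500 × 114 / 22.4) · √((22.4 + 94) / 94)
   = 797.597 × 1.1128 ≈ 887.56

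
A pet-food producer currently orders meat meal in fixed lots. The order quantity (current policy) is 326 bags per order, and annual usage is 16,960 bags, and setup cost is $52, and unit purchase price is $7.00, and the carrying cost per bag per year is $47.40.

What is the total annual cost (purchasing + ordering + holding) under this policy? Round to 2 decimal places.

$129,151.48

Annual ordering cost = (D/Q)·S = (16,960/326) × 52 = $2,705.28
Annual holding cost  = (Q/2)·H = (326/2) × 47.4 = $7,726.20
Purchase cost = D·C = 16,960 × 7 = $118,720.00
Total = $2,705.28 + $7,726.20 + $118,720.00 = $129,151.48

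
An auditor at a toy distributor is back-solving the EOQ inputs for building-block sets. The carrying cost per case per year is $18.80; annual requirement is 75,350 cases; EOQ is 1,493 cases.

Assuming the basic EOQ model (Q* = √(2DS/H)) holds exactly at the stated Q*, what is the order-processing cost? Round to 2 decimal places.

$278.08

Since Q* = (2DS/H)^½, squaring gives Q*²·H = 2DS.
S = Q²H / (2D) = 1,493² × 18.8 / (2 × 75,350) = 278.0765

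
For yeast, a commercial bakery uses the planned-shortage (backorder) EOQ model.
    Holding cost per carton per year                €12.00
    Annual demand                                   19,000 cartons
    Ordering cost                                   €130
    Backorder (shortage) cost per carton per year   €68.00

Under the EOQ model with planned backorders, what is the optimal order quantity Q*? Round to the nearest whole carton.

696 cartons

Basic EOQ = √(2·19,000·130/12) = 641.613
Backorder adjustment √((H+b)/b) = √((12+68)/68) = 1.0847
Q* = 641.613 × 1.0847 ≈ 695.93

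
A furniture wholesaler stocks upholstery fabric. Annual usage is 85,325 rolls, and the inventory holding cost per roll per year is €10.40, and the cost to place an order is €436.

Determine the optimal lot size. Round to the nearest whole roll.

2DS/H = 2·85,325·436/10.4 = 7,154,173.08
EOQ = √7,154,173.08 ≈ 2,674.73

2,675 rolls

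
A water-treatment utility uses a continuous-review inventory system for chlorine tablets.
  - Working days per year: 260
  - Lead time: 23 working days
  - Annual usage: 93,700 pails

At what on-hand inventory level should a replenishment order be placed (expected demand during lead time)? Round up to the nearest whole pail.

8,289 pails

Daily demand d = 93,700 / 260 = 360.385 pails/day
Demand during lead time = 360.385 × 23 = 8,288.85
Reorder point = 8,288.85 → round up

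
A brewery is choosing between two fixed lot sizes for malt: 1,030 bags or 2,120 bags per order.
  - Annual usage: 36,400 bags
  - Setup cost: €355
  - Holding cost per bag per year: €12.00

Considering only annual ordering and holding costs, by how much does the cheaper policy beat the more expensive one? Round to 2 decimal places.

For each Q, cost = (D/Q)·S + (Q/2)·H.
TC(1,030) = (36,400/1,030)×355 + (1,030/2)×12 = €18,725.63
TC(2,120) = (36,400/2,120)×355 + (2,120/2)×12 = €18,815.28
Cheaper: Q = 1,030.  Difference = €89.65

€89.65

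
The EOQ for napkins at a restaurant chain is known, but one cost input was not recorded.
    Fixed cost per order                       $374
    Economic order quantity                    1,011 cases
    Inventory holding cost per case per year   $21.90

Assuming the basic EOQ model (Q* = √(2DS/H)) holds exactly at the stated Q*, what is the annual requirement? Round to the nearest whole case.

29,926 cases per year

Since Q* = (2DS/H)^½, squaring gives Q*²·H = 2DS.
D = Q²H / (2S) = 1,011² × 21.9 / (2 × 374) = 29,925.74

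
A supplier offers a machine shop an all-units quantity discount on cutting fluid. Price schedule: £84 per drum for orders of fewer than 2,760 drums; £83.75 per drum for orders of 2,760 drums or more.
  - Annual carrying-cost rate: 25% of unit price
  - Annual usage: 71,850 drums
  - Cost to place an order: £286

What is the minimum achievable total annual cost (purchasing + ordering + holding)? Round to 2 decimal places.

£6,053,776.58

H₁ = 25%×£84 = £21.0000;  H₂ = 25%×£83.75 = £20.9375
EOQ₁ = √(2×71,850×286/21.0000) = 1,398.95  (< 2,760, feasible at tier 1)
EOQ₂ = √(2×71,850×286/20.9375) = 1,401.04  (< 2,760 → use Q = 2,760 at tier-2 price)
TC(tier 1 (EOQ₁), Q≈1,398.9) = £6,064,777.92
TC(tier 2, Q≈2,760.0) = £6,053,776.58
Minimum at tier 2: £6,053,776.58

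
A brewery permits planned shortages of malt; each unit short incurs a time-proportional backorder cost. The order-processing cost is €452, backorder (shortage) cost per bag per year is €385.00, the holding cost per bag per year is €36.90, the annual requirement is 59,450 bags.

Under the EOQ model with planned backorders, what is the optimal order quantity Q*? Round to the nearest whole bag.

Q* = √(2DS/H) · √((H + b)/b)
   = √(2 × 59,450 × 452 / 36.9) · √((36.9 + 385) / 385)
   = 1,206.832 × 1.0468 ≈ 1,263.34

1,263 bags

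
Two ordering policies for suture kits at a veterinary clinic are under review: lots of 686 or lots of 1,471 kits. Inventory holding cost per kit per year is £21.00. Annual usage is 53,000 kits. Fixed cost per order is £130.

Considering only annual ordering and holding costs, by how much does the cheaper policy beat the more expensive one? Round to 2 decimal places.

TC(Q) = (D/Q)S + (Q/2)H
TC(686) = (53,000/686)×130 + (686/2)×21 = £17,246.73
TC(1,471) = (53,000/1,471)×130 + (1,471/2)×21 = £20,129.39
Lots of 686 are cheaper by £2,882.66.

£2,882.66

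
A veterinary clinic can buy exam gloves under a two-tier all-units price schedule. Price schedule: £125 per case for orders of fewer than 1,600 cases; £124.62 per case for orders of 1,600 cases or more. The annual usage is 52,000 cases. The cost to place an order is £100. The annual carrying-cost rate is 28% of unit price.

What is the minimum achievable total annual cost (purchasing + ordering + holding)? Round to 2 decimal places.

£6,511,404.88

H₁ = 28%×£125 = £35.0000;  H₂ = 28%×£124.62 = £34.8936
EOQ₁ = √(2×52,000×100/35.0000) = 545.11  (< 1,600, feasible at tier 1)
EOQ₂ = √(2×52,000×100/34.8936) = 545.94  (< 1,600 → use Q = 1,600 at tier-2 price)
TC(tier 1 (EOQ₁), Q≈545.1) = £6,519,078.78
TC(tier 2, Q≈1,600.0) = £6,511,404.88
Minimum at tier 2: £6,511,404.88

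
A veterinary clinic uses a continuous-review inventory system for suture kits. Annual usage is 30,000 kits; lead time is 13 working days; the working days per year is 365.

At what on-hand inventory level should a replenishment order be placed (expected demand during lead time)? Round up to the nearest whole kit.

Daily demand d = 30,000 / 365 = 82.192 kits/day
Demand during lead time = 82.192 × 13 = 1,068.49
Reorder point = 1,068.49 → round up

1,069 kits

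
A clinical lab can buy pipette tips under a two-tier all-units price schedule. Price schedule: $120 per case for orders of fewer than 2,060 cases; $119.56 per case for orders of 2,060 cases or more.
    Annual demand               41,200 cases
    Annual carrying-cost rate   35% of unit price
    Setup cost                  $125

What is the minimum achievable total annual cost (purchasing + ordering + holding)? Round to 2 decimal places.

$4,964,799.04

H₁ = 35%×$120 = $42.0000;  H₂ = 35%×$119.56 = $41.8460
EOQ₁ = √(2×41,200×125/42.0000) = 495.22  (< 2,060, feasible at tier 1)
EOQ₂ = √(2×41,200×125/41.8460) = 496.13  (< 2,060 → use Q = 2,060 at tier-2 price)
TC(tier 1 (EOQ₁), Q≈495.2) = $4,964,799.04
TC(tier 2, Q≈2,060.0) = $4,971,473.38
Minimum at tier 1 (EOQ₁): $4,964,799.04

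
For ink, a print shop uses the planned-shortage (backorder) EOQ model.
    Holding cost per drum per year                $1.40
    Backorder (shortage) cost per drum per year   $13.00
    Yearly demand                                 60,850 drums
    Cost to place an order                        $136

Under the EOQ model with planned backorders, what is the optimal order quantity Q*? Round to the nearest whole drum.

Q* = √(2DS/H) · √((H + b)/b)
   = √(2 × 60,850 × 136 / 1.4) · √((1.4 + 13) / 13)
   = 3,438.355 × 1.0525 ≈ 3,618.76

3,619 drums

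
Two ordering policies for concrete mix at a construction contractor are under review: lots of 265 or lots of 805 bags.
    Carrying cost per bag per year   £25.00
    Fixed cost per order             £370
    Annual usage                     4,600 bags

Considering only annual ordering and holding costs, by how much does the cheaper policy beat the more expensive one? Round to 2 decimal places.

£2,441.64

TC(Q) = (D/Q)S + (Q/2)H
TC(265) = (4,600/265)×370 + (265/2)×25 = £9,735.14
TC(805) = (4,600/805)×370 + (805/2)×25 = £12,176.79
Lots of 265 are cheaper by £2,441.64.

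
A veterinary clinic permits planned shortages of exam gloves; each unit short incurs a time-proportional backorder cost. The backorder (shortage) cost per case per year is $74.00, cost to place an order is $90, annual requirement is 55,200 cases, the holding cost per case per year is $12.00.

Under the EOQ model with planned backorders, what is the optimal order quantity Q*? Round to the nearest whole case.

981 cases

Q* = √(2DS/H) · √((H + b)/b)
   = √(2 × 55,200 × 90 / 12) · √((12 + 74) / 74)
   = 909.945 × 1.0780 ≈ 980.95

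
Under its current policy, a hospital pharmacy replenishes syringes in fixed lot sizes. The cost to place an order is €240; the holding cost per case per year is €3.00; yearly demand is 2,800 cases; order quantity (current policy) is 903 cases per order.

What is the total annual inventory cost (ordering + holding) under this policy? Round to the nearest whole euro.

Annual ordering cost = (D/Q)·S = (2,800/903) × 240 = €744.19
Annual holding cost  = (Q/2)·H = (903/2) × 3 = €1,354.50
Total = €744.19 + €1,354.50 = €2,098.69

€2,099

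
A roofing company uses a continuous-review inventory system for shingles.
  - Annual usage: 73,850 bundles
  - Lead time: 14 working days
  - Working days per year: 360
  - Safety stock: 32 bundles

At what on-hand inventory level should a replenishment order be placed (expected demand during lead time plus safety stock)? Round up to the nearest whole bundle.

2,904 bundles

Daily demand d = 73,850 / 360 = 205.139 bundles/day
Demand during lead time = 205.139 × 14 = 2,871.94
Reorder point = 2,871.94 + 32 = 2,903.94 → round up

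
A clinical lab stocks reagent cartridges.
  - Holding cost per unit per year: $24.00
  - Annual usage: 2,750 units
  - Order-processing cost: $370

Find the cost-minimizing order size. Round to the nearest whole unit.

291 units

Q* = √(2·D·S / H) = √(2·2,750·370 / 24) = √84,791.7 ≈ 291.19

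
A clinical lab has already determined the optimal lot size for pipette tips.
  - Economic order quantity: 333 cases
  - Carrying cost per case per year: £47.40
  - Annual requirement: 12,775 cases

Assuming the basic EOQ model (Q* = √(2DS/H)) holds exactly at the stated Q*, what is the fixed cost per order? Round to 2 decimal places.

£205.72

Since Q* = (2DS/H)^½, squaring gives Q*²·H = 2DS.
S = Q²H / (2D) = 333² × 47.4 / (2 × 12,775) = 205.7197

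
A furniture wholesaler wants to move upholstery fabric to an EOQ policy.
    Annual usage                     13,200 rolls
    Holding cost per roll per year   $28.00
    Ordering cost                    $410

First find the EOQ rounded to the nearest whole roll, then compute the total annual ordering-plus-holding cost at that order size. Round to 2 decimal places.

$17,408.96

EOQ = √(2DS/H) = √(2 × 13,200 × 410 / 28)
    = √(386,571.43) ≈ 621.75 → Q = 622 rolls
Ordering: D/Q × S = 13,200/622 × $410 = $8,700.96
Holding:  Q/2 × H = 622/2 × $28 = $8,708.00
Total = $8,700.96 + $8,708.00 = $17,408.96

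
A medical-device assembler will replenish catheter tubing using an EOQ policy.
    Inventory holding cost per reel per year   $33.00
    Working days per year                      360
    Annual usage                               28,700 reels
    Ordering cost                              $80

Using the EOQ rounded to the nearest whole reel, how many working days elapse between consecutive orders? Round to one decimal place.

Optimal lot size Q* = (2 × 28,700 × $80 / $33)^½ ≈ 373.03 → Q = 373 reels
Days between orders = 360 / (D/Q) = 360 / 76.944 ≈ 4.679

4.7 days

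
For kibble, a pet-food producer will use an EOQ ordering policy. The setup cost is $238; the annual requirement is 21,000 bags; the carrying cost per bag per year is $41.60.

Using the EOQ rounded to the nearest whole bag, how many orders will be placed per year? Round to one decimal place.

Q* = √(2·D·S / H) = √(2·21,000·238 / 41.6) = √240,288.5 ≈ 490.19 → Q = 490
Orders per year = D/Q = 21,000 / 490 = 42.857

42.9 orders per year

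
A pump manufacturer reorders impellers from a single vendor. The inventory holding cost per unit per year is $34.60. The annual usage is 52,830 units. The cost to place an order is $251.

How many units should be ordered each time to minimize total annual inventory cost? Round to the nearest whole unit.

2DS/H = 2·52,830·251/34.6 = 766,493.06
EOQ = √766,493.06 ≈ 875.50

875 units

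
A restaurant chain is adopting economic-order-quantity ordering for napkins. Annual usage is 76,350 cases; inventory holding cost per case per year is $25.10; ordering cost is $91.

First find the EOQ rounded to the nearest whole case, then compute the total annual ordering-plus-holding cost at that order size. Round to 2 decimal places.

$18,675.71

Q* = √(2·D·S / H) = √(2·76,350·91 / 25.1) = √553,613.5 ≈ 744.05 → Q = 744 cases
Orders/yr = 76,350/744 = 102.621; ordering cost = 102.621 × $91 = $9,338.51
Average inventory = 744/2 = 372; holding cost = 372 × $25.1 = $9,337.20
Total = $9,338.51 + $9,337.20 = $18,675.71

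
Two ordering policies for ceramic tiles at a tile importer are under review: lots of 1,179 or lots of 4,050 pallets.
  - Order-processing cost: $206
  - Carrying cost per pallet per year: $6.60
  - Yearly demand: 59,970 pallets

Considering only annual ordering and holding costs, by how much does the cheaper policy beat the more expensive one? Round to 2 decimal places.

$2,046.41

Annual cost at Q: ordering D·S/Q plus holding Q·H/2.
TC(1,179) = (59,970/1,179)×206 + (1,179/2)×6.6 = $14,368.92
TC(4,050) = (59,970/4,050)×206 + (4,050/2)×6.6 = $16,415.33
|ΔTC| = |$14,368.92 − $16,415.33| = $2,046.41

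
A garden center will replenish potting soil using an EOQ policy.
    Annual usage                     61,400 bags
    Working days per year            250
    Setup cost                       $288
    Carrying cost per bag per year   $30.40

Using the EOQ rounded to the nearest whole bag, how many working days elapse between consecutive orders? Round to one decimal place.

Optimal lot size Q* = (2 × 61,400 × $288 / $30.4)^½ ≈ 1,078.60 → Q = 1,079 bags
T = Q/D × 250 days = 1,079/61,400 × 250 = 4.393 days

4.4 days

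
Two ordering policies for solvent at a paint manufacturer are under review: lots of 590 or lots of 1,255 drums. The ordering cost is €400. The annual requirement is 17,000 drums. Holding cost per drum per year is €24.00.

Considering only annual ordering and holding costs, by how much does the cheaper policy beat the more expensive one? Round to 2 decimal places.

€1,872.90

TC(Q) = (D/Q)S + (Q/2)H
TC(590) = (17,000/590)×400 + (590/2)×24 = €18,605.42
TC(1,255) = (17,000/1,255)×400 + (1,255/2)×24 = €20,478.33
|ΔTC| = |€18,605.42 − €20,478.33| = €1,872.90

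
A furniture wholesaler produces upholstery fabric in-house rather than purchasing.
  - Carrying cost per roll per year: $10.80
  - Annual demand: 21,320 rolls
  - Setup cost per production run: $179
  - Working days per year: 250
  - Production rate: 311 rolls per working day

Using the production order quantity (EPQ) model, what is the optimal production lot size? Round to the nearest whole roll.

987 rolls

Daily demand d = 21,320/250 = 85.280; p = 311; 1 − d/p = 0.72579
EPQ = √(2DS / (H(1 − d/p)))
    = √(2 × 21,320 × 179 / (10.8 × 0.72579)) ≈ 986.78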